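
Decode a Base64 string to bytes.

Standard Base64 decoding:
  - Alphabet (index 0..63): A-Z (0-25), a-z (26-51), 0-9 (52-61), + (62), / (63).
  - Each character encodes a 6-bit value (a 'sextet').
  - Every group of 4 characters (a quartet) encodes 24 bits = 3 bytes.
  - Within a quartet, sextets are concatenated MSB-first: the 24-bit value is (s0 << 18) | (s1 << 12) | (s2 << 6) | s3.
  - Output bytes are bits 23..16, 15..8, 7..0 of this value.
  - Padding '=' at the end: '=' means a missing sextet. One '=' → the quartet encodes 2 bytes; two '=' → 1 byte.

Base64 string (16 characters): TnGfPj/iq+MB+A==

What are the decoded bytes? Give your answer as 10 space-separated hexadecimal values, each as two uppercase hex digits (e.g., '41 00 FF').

After char 0 ('T'=19): chars_in_quartet=1 acc=0x13 bytes_emitted=0
After char 1 ('n'=39): chars_in_quartet=2 acc=0x4E7 bytes_emitted=0
After char 2 ('G'=6): chars_in_quartet=3 acc=0x139C6 bytes_emitted=0
After char 3 ('f'=31): chars_in_quartet=4 acc=0x4E719F -> emit 4E 71 9F, reset; bytes_emitted=3
After char 4 ('P'=15): chars_in_quartet=1 acc=0xF bytes_emitted=3
After char 5 ('j'=35): chars_in_quartet=2 acc=0x3E3 bytes_emitted=3
After char 6 ('/'=63): chars_in_quartet=3 acc=0xF8FF bytes_emitted=3
After char 7 ('i'=34): chars_in_quartet=4 acc=0x3E3FE2 -> emit 3E 3F E2, reset; bytes_emitted=6
After char 8 ('q'=42): chars_in_quartet=1 acc=0x2A bytes_emitted=6
After char 9 ('+'=62): chars_in_quartet=2 acc=0xABE bytes_emitted=6
After char 10 ('M'=12): chars_in_quartet=3 acc=0x2AF8C bytes_emitted=6
After char 11 ('B'=1): chars_in_quartet=4 acc=0xABE301 -> emit AB E3 01, reset; bytes_emitted=9
After char 12 ('+'=62): chars_in_quartet=1 acc=0x3E bytes_emitted=9
After char 13 ('A'=0): chars_in_quartet=2 acc=0xF80 bytes_emitted=9
Padding '==': partial quartet acc=0xF80 -> emit F8; bytes_emitted=10

Answer: 4E 71 9F 3E 3F E2 AB E3 01 F8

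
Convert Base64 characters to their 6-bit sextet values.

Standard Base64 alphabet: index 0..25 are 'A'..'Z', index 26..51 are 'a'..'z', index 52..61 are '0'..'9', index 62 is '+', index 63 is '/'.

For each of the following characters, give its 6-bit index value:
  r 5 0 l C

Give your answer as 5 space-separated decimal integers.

'r': a..z range, 26 + ord('r') − ord('a') = 43
'5': 0..9 range, 52 + ord('5') − ord('0') = 57
'0': 0..9 range, 52 + ord('0') − ord('0') = 52
'l': a..z range, 26 + ord('l') − ord('a') = 37
'C': A..Z range, ord('C') − ord('A') = 2

Answer: 43 57 52 37 2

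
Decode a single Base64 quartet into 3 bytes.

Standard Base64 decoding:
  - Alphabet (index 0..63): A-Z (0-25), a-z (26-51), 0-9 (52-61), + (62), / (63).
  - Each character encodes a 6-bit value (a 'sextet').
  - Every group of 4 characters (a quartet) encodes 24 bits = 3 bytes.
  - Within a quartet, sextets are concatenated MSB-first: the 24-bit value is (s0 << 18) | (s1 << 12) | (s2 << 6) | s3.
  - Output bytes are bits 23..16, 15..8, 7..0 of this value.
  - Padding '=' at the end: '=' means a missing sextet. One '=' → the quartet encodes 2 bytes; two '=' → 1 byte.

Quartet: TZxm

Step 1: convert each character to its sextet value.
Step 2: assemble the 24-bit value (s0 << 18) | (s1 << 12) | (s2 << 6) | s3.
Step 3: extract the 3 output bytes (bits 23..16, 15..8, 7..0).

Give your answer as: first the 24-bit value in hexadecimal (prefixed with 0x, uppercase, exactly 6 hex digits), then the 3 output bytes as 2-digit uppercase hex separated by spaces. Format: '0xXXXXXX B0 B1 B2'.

Sextets: T=19, Z=25, x=49, m=38
24-bit: (19<<18) | (25<<12) | (49<<6) | 38
      = 0x4C0000 | 0x019000 | 0x000C40 | 0x000026
      = 0x4D9C66
Bytes: (v>>16)&0xFF=4D, (v>>8)&0xFF=9C, v&0xFF=66

Answer: 0x4D9C66 4D 9C 66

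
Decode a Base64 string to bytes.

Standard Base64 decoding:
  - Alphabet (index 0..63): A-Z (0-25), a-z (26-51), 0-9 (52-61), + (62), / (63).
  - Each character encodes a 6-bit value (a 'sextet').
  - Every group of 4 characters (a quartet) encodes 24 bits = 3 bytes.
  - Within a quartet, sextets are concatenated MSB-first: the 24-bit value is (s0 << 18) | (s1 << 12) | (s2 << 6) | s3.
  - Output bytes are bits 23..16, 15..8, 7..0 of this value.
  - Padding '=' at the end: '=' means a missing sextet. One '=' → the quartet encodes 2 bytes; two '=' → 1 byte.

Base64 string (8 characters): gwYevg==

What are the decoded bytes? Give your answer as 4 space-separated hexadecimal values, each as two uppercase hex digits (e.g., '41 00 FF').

Answer: 83 06 1E BE

Derivation:
After char 0 ('g'=32): chars_in_quartet=1 acc=0x20 bytes_emitted=0
After char 1 ('w'=48): chars_in_quartet=2 acc=0x830 bytes_emitted=0
After char 2 ('Y'=24): chars_in_quartet=3 acc=0x20C18 bytes_emitted=0
After char 3 ('e'=30): chars_in_quartet=4 acc=0x83061E -> emit 83 06 1E, reset; bytes_emitted=3
After char 4 ('v'=47): chars_in_quartet=1 acc=0x2F bytes_emitted=3
After char 5 ('g'=32): chars_in_quartet=2 acc=0xBE0 bytes_emitted=3
Padding '==': partial quartet acc=0xBE0 -> emit BE; bytes_emitted=4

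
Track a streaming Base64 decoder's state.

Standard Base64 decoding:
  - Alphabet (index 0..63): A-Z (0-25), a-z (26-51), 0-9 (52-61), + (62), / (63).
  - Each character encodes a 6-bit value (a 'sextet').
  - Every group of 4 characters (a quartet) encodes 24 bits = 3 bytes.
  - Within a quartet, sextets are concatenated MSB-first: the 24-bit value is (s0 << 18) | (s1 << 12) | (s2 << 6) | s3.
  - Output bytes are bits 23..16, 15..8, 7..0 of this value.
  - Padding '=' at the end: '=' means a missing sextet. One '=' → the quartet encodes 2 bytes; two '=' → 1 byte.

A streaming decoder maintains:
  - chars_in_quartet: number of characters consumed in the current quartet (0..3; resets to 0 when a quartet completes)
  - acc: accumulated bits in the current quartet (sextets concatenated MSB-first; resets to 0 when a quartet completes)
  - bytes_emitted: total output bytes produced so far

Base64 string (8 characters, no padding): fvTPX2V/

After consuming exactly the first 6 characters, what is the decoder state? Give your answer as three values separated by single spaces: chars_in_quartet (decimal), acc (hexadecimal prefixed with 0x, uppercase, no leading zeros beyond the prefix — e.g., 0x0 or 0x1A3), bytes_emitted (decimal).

After char 0 ('f'=31): chars_in_quartet=1 acc=0x1F bytes_emitted=0
After char 1 ('v'=47): chars_in_quartet=2 acc=0x7EF bytes_emitted=0
After char 2 ('T'=19): chars_in_quartet=3 acc=0x1FBD3 bytes_emitted=0
After char 3 ('P'=15): chars_in_quartet=4 acc=0x7EF4CF -> emit 7E F4 CF, reset; bytes_emitted=3
After char 4 ('X'=23): chars_in_quartet=1 acc=0x17 bytes_emitted=3
After char 5 ('2'=54): chars_in_quartet=2 acc=0x5F6 bytes_emitted=3

Answer: 2 0x5F6 3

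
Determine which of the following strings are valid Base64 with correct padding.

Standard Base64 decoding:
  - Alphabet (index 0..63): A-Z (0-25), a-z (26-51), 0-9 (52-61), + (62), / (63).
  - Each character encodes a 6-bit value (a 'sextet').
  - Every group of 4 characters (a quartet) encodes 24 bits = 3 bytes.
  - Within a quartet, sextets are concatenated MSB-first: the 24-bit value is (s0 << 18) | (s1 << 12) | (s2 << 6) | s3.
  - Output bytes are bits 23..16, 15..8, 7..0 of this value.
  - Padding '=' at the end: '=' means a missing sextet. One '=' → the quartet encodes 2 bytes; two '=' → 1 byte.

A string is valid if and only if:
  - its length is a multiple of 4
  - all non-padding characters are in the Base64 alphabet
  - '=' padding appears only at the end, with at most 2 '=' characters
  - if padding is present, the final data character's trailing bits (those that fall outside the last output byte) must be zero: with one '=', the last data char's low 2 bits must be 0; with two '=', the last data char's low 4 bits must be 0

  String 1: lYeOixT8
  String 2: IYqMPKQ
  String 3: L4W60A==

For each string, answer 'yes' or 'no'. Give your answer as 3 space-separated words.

Answer: yes no yes

Derivation:
String 1: 'lYeOixT8' → valid
String 2: 'IYqMPKQ' → invalid (len=7 not mult of 4)
String 3: 'L4W60A==' → valid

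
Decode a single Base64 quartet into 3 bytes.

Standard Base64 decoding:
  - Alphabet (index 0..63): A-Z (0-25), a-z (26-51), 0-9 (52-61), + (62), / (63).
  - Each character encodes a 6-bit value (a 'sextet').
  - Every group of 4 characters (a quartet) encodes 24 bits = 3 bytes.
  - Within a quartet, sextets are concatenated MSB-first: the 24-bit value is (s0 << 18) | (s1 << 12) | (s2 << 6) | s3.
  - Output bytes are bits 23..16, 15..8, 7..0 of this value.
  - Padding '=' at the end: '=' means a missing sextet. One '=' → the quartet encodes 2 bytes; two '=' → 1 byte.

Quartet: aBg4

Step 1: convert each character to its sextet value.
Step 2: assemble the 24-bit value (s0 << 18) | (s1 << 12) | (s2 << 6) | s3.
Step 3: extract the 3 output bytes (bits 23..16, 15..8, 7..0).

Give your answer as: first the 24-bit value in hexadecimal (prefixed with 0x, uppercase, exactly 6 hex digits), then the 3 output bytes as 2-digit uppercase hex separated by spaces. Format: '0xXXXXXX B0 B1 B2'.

Answer: 0x681838 68 18 38

Derivation:
Sextets: a=26, B=1, g=32, 4=56
24-bit: (26<<18) | (1<<12) | (32<<6) | 56
      = 0x680000 | 0x001000 | 0x000800 | 0x000038
      = 0x681838
Bytes: (v>>16)&0xFF=68, (v>>8)&0xFF=18, v&0xFF=38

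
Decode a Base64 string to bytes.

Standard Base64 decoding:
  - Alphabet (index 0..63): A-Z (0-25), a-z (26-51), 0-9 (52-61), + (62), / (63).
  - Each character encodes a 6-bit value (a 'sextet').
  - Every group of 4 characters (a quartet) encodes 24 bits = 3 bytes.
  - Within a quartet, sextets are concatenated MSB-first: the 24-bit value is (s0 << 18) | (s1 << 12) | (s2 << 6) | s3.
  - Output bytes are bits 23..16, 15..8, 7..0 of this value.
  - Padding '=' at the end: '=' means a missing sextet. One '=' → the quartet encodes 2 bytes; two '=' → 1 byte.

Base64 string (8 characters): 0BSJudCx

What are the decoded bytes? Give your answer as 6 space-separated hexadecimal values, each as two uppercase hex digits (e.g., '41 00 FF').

Answer: D0 14 89 B9 D0 B1

Derivation:
After char 0 ('0'=52): chars_in_quartet=1 acc=0x34 bytes_emitted=0
After char 1 ('B'=1): chars_in_quartet=2 acc=0xD01 bytes_emitted=0
After char 2 ('S'=18): chars_in_quartet=3 acc=0x34052 bytes_emitted=0
After char 3 ('J'=9): chars_in_quartet=4 acc=0xD01489 -> emit D0 14 89, reset; bytes_emitted=3
After char 4 ('u'=46): chars_in_quartet=1 acc=0x2E bytes_emitted=3
After char 5 ('d'=29): chars_in_quartet=2 acc=0xB9D bytes_emitted=3
After char 6 ('C'=2): chars_in_quartet=3 acc=0x2E742 bytes_emitted=3
After char 7 ('x'=49): chars_in_quartet=4 acc=0xB9D0B1 -> emit B9 D0 B1, reset; bytes_emitted=6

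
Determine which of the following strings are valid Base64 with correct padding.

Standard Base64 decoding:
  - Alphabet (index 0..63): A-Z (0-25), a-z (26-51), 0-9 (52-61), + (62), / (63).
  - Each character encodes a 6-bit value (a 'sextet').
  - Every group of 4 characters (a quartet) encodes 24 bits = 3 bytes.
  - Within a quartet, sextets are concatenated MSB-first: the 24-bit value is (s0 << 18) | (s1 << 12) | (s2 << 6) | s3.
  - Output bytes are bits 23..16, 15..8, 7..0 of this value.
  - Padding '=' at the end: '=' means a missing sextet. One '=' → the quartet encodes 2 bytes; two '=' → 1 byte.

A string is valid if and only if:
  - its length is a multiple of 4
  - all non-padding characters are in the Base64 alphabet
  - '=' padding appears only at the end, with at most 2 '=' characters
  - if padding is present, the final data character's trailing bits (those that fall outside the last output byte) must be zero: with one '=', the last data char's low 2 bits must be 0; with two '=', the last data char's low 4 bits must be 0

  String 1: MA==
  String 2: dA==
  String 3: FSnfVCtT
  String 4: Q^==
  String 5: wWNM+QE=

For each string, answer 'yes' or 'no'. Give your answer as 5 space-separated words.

Answer: yes yes yes no yes

Derivation:
String 1: 'MA==' → valid
String 2: 'dA==' → valid
String 3: 'FSnfVCtT' → valid
String 4: 'Q^==' → invalid (bad char(s): ['^'])
String 5: 'wWNM+QE=' → valid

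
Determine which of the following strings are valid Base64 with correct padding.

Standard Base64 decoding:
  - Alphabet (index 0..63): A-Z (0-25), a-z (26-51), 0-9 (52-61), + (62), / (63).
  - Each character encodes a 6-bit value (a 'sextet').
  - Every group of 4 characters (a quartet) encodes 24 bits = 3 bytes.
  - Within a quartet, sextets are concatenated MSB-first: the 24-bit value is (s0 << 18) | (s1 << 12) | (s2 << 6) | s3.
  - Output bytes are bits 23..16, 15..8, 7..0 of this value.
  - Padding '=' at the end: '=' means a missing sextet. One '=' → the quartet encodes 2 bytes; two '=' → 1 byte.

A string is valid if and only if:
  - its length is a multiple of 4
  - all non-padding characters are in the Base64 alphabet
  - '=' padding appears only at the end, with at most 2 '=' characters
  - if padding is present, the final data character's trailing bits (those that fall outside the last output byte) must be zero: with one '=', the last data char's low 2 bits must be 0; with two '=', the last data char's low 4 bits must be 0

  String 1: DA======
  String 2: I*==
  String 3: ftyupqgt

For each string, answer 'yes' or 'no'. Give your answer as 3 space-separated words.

String 1: 'DA======' → invalid (6 pad chars (max 2))
String 2: 'I*==' → invalid (bad char(s): ['*'])
String 3: 'ftyupqgt' → valid

Answer: no no yes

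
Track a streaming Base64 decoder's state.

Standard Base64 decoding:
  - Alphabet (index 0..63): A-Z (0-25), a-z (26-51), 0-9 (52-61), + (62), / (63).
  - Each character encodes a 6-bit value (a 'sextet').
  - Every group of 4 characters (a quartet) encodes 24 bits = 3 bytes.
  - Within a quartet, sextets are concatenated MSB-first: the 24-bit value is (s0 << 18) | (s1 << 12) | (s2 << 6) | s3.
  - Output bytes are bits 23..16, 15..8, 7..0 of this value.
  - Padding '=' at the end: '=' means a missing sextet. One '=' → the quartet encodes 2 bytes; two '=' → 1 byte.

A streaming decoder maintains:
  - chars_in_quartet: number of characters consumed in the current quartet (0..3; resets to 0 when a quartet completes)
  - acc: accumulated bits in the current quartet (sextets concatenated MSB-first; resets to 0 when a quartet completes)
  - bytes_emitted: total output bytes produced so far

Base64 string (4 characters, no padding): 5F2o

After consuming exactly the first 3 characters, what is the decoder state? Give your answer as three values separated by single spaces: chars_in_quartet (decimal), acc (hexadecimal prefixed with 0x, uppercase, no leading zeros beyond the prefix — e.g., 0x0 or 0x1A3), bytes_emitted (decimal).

After char 0 ('5'=57): chars_in_quartet=1 acc=0x39 bytes_emitted=0
After char 1 ('F'=5): chars_in_quartet=2 acc=0xE45 bytes_emitted=0
After char 2 ('2'=54): chars_in_quartet=3 acc=0x39176 bytes_emitted=0

Answer: 3 0x39176 0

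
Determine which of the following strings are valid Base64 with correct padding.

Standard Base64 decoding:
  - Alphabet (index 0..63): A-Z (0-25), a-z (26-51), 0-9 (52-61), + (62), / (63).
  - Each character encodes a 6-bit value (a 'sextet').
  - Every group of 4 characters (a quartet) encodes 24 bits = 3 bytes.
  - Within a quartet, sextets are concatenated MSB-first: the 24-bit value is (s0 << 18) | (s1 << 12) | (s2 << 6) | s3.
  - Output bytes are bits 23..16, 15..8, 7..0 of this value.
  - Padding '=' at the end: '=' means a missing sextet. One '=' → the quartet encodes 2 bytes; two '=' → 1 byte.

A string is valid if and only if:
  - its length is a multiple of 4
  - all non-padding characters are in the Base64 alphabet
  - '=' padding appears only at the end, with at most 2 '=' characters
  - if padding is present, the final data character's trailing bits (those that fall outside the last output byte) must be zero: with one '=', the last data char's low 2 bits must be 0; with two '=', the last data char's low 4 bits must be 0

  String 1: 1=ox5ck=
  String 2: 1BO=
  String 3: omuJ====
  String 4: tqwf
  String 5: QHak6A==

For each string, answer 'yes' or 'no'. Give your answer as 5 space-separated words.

Answer: no no no yes yes

Derivation:
String 1: '1=ox5ck=' → invalid (bad char(s): ['=']; '=' in middle)
String 2: '1BO=' → invalid (bad trailing bits)
String 3: 'omuJ====' → invalid (4 pad chars (max 2))
String 4: 'tqwf' → valid
String 5: 'QHak6A==' → valid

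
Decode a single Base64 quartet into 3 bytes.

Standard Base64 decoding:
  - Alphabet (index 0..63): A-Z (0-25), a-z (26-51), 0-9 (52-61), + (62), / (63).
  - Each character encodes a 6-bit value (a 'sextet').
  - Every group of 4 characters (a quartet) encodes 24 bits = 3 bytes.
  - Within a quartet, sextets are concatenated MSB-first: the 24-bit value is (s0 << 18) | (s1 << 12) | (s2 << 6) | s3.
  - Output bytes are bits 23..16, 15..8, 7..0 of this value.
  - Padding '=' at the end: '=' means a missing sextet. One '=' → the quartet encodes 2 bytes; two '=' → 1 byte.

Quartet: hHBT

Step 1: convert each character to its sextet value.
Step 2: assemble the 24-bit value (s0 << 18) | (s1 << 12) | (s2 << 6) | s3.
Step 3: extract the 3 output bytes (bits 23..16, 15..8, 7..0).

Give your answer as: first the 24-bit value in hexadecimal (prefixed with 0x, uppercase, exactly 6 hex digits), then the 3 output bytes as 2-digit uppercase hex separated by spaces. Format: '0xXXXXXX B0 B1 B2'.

Sextets: h=33, H=7, B=1, T=19
24-bit: (33<<18) | (7<<12) | (1<<6) | 19
      = 0x840000 | 0x007000 | 0x000040 | 0x000013
      = 0x847053
Bytes: (v>>16)&0xFF=84, (v>>8)&0xFF=70, v&0xFF=53

Answer: 0x847053 84 70 53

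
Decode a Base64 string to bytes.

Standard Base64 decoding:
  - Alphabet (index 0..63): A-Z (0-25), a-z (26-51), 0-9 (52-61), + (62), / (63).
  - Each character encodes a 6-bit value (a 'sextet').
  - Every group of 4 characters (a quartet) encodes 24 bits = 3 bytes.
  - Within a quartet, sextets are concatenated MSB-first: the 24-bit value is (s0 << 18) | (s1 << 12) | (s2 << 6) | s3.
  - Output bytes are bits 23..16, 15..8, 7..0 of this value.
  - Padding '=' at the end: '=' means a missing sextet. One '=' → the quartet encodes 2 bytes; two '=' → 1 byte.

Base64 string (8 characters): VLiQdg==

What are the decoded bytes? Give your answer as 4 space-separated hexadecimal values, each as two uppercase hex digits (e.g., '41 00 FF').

After char 0 ('V'=21): chars_in_quartet=1 acc=0x15 bytes_emitted=0
After char 1 ('L'=11): chars_in_quartet=2 acc=0x54B bytes_emitted=0
After char 2 ('i'=34): chars_in_quartet=3 acc=0x152E2 bytes_emitted=0
After char 3 ('Q'=16): chars_in_quartet=4 acc=0x54B890 -> emit 54 B8 90, reset; bytes_emitted=3
After char 4 ('d'=29): chars_in_quartet=1 acc=0x1D bytes_emitted=3
After char 5 ('g'=32): chars_in_quartet=2 acc=0x760 bytes_emitted=3
Padding '==': partial quartet acc=0x760 -> emit 76; bytes_emitted=4

Answer: 54 B8 90 76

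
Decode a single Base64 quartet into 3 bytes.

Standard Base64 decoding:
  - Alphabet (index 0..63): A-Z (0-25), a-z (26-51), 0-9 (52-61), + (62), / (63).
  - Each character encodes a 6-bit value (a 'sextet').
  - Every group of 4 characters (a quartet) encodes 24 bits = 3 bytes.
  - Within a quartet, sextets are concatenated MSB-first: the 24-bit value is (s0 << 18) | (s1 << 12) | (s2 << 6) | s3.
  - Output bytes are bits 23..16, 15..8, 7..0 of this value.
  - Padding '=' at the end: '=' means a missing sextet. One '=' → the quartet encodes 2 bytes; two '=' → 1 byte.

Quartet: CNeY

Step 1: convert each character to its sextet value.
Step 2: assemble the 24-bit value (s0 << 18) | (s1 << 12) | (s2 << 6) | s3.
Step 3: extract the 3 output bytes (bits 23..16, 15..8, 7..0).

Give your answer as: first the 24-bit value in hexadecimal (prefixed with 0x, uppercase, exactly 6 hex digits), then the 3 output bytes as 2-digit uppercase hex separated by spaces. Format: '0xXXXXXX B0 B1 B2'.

Answer: 0x08D798 08 D7 98

Derivation:
Sextets: C=2, N=13, e=30, Y=24
24-bit: (2<<18) | (13<<12) | (30<<6) | 24
      = 0x080000 | 0x00D000 | 0x000780 | 0x000018
      = 0x08D798
Bytes: (v>>16)&0xFF=08, (v>>8)&0xFF=D7, v&0xFF=98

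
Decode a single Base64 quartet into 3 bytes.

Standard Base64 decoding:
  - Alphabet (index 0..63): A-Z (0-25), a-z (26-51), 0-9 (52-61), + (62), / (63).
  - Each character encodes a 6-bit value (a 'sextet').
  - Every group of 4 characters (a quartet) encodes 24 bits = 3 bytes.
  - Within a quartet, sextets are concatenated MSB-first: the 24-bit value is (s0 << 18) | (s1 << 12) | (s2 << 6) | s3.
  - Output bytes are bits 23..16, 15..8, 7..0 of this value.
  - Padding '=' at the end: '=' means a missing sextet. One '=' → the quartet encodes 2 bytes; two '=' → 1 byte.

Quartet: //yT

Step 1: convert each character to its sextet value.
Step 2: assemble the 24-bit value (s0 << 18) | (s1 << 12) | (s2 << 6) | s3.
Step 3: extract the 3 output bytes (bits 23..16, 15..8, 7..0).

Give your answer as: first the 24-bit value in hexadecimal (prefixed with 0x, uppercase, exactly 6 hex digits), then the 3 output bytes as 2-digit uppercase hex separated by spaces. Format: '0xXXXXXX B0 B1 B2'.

Sextets: /=63, /=63, y=50, T=19
24-bit: (63<<18) | (63<<12) | (50<<6) | 19
      = 0xFC0000 | 0x03F000 | 0x000C80 | 0x000013
      = 0xFFFC93
Bytes: (v>>16)&0xFF=FF, (v>>8)&0xFF=FC, v&0xFF=93

Answer: 0xFFFC93 FF FC 93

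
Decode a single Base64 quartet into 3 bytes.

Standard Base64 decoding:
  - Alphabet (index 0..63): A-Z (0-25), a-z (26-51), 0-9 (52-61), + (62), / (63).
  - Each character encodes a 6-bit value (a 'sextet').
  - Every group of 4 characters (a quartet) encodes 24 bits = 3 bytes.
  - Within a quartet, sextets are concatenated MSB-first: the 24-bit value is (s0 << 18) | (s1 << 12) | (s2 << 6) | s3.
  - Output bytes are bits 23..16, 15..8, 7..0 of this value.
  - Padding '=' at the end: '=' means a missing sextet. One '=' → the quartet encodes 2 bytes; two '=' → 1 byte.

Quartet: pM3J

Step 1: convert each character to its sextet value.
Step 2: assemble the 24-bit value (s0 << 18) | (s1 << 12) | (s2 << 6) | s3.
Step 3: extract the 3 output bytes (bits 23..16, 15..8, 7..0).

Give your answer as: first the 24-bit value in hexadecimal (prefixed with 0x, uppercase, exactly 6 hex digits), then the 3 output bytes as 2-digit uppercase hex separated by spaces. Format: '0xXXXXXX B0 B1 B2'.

Sextets: p=41, M=12, 3=55, J=9
24-bit: (41<<18) | (12<<12) | (55<<6) | 9
      = 0xA40000 | 0x00C000 | 0x000DC0 | 0x000009
      = 0xA4CDC9
Bytes: (v>>16)&0xFF=A4, (v>>8)&0xFF=CD, v&0xFF=C9

Answer: 0xA4CDC9 A4 CD C9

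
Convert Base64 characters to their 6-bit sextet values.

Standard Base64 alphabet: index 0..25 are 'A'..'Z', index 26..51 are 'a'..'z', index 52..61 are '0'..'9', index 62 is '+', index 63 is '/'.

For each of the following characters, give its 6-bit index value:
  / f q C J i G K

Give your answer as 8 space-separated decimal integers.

Answer: 63 31 42 2 9 34 6 10

Derivation:
'/': index 63
'f': a..z range, 26 + ord('f') − ord('a') = 31
'q': a..z range, 26 + ord('q') − ord('a') = 42
'C': A..Z range, ord('C') − ord('A') = 2
'J': A..Z range, ord('J') − ord('A') = 9
'i': a..z range, 26 + ord('i') − ord('a') = 34
'G': A..Z range, ord('G') − ord('A') = 6
'K': A..Z range, ord('K') − ord('A') = 10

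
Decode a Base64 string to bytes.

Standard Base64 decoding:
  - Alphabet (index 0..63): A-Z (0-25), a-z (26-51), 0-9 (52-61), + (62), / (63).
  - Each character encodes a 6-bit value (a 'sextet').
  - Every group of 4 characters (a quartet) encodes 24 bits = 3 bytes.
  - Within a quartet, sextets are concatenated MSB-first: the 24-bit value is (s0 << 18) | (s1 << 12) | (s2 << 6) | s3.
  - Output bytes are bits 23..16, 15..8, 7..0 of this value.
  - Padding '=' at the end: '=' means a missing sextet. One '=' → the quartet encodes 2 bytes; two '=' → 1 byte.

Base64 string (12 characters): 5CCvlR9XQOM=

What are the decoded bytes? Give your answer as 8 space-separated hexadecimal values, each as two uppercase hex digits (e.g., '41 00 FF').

After char 0 ('5'=57): chars_in_quartet=1 acc=0x39 bytes_emitted=0
After char 1 ('C'=2): chars_in_quartet=2 acc=0xE42 bytes_emitted=0
After char 2 ('C'=2): chars_in_quartet=3 acc=0x39082 bytes_emitted=0
After char 3 ('v'=47): chars_in_quartet=4 acc=0xE420AF -> emit E4 20 AF, reset; bytes_emitted=3
After char 4 ('l'=37): chars_in_quartet=1 acc=0x25 bytes_emitted=3
After char 5 ('R'=17): chars_in_quartet=2 acc=0x951 bytes_emitted=3
After char 6 ('9'=61): chars_in_quartet=3 acc=0x2547D bytes_emitted=3
After char 7 ('X'=23): chars_in_quartet=4 acc=0x951F57 -> emit 95 1F 57, reset; bytes_emitted=6
After char 8 ('Q'=16): chars_in_quartet=1 acc=0x10 bytes_emitted=6
After char 9 ('O'=14): chars_in_quartet=2 acc=0x40E bytes_emitted=6
After char 10 ('M'=12): chars_in_quartet=3 acc=0x1038C bytes_emitted=6
Padding '=': partial quartet acc=0x1038C -> emit 40 E3; bytes_emitted=8

Answer: E4 20 AF 95 1F 57 40 E3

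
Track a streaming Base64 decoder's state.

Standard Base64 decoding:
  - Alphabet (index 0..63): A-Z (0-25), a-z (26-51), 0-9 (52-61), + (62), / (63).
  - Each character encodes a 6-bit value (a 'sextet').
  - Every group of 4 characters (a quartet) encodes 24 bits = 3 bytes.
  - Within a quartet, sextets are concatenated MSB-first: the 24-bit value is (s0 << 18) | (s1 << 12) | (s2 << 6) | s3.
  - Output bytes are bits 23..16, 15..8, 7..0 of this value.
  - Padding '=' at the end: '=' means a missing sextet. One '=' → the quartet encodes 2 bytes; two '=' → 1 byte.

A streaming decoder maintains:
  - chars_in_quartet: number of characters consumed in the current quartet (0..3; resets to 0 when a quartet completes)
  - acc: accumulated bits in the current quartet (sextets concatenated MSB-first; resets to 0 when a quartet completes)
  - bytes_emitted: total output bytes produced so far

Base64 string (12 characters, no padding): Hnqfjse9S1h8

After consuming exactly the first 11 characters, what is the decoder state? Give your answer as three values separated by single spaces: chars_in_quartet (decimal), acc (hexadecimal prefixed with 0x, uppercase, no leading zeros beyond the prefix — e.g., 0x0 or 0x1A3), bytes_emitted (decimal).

Answer: 3 0x12D61 6

Derivation:
After char 0 ('H'=7): chars_in_quartet=1 acc=0x7 bytes_emitted=0
After char 1 ('n'=39): chars_in_quartet=2 acc=0x1E7 bytes_emitted=0
After char 2 ('q'=42): chars_in_quartet=3 acc=0x79EA bytes_emitted=0
After char 3 ('f'=31): chars_in_quartet=4 acc=0x1E7A9F -> emit 1E 7A 9F, reset; bytes_emitted=3
After char 4 ('j'=35): chars_in_quartet=1 acc=0x23 bytes_emitted=3
After char 5 ('s'=44): chars_in_quartet=2 acc=0x8EC bytes_emitted=3
After char 6 ('e'=30): chars_in_quartet=3 acc=0x23B1E bytes_emitted=3
After char 7 ('9'=61): chars_in_quartet=4 acc=0x8EC7BD -> emit 8E C7 BD, reset; bytes_emitted=6
After char 8 ('S'=18): chars_in_quartet=1 acc=0x12 bytes_emitted=6
After char 9 ('1'=53): chars_in_quartet=2 acc=0x4B5 bytes_emitted=6
After char 10 ('h'=33): chars_in_quartet=3 acc=0x12D61 bytes_emitted=6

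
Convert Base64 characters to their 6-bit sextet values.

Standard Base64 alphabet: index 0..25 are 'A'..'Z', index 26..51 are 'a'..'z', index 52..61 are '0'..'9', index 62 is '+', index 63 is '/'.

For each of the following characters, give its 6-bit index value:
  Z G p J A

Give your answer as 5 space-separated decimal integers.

'Z': A..Z range, ord('Z') − ord('A') = 25
'G': A..Z range, ord('G') − ord('A') = 6
'p': a..z range, 26 + ord('p') − ord('a') = 41
'J': A..Z range, ord('J') − ord('A') = 9
'A': A..Z range, ord('A') − ord('A') = 0

Answer: 25 6 41 9 0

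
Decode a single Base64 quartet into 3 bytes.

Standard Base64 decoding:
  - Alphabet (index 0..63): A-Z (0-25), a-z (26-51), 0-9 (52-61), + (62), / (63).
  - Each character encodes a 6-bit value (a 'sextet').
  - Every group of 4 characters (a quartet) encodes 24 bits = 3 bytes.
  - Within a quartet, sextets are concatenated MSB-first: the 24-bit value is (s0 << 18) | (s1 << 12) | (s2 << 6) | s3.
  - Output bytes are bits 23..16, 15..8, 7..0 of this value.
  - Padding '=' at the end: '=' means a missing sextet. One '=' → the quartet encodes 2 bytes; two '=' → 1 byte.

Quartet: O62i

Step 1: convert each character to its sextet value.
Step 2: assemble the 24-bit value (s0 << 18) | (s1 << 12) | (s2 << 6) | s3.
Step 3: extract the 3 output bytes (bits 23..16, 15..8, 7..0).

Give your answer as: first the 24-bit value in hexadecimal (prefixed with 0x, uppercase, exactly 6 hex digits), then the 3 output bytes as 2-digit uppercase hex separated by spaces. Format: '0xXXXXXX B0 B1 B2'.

Answer: 0x3BADA2 3B AD A2

Derivation:
Sextets: O=14, 6=58, 2=54, i=34
24-bit: (14<<18) | (58<<12) | (54<<6) | 34
      = 0x380000 | 0x03A000 | 0x000D80 | 0x000022
      = 0x3BADA2
Bytes: (v>>16)&0xFF=3B, (v>>8)&0xFF=AD, v&0xFF=A2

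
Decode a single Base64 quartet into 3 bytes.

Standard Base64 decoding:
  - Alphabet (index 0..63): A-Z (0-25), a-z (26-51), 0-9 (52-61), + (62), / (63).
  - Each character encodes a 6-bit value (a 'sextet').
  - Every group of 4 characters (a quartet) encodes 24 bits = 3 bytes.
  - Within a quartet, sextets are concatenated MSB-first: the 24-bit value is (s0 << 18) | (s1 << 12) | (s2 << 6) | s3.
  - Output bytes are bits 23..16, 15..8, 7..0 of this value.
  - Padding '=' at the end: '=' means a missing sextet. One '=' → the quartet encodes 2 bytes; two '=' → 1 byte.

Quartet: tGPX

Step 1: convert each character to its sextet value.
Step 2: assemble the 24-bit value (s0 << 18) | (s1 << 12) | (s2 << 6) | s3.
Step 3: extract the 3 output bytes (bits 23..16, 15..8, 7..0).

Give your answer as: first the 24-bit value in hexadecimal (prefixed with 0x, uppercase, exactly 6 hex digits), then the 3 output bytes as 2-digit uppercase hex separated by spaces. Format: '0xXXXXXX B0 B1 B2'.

Sextets: t=45, G=6, P=15, X=23
24-bit: (45<<18) | (6<<12) | (15<<6) | 23
      = 0xB40000 | 0x006000 | 0x0003C0 | 0x000017
      = 0xB463D7
Bytes: (v>>16)&0xFF=B4, (v>>8)&0xFF=63, v&0xFF=D7

Answer: 0xB463D7 B4 63 D7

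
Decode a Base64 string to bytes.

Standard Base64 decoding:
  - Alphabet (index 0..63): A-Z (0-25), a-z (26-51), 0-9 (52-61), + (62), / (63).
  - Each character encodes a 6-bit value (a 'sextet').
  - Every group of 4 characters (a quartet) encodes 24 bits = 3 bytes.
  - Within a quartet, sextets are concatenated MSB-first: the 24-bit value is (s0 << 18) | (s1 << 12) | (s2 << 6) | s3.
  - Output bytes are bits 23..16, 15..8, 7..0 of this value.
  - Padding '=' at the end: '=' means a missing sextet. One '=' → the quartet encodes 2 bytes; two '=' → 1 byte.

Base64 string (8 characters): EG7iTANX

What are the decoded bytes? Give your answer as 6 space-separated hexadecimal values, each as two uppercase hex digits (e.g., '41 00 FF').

Answer: 10 6E E2 4C 03 57

Derivation:
After char 0 ('E'=4): chars_in_quartet=1 acc=0x4 bytes_emitted=0
After char 1 ('G'=6): chars_in_quartet=2 acc=0x106 bytes_emitted=0
After char 2 ('7'=59): chars_in_quartet=3 acc=0x41BB bytes_emitted=0
After char 3 ('i'=34): chars_in_quartet=4 acc=0x106EE2 -> emit 10 6E E2, reset; bytes_emitted=3
After char 4 ('T'=19): chars_in_quartet=1 acc=0x13 bytes_emitted=3
After char 5 ('A'=0): chars_in_quartet=2 acc=0x4C0 bytes_emitted=3
After char 6 ('N'=13): chars_in_quartet=3 acc=0x1300D bytes_emitted=3
After char 7 ('X'=23): chars_in_quartet=4 acc=0x4C0357 -> emit 4C 03 57, reset; bytes_emitted=6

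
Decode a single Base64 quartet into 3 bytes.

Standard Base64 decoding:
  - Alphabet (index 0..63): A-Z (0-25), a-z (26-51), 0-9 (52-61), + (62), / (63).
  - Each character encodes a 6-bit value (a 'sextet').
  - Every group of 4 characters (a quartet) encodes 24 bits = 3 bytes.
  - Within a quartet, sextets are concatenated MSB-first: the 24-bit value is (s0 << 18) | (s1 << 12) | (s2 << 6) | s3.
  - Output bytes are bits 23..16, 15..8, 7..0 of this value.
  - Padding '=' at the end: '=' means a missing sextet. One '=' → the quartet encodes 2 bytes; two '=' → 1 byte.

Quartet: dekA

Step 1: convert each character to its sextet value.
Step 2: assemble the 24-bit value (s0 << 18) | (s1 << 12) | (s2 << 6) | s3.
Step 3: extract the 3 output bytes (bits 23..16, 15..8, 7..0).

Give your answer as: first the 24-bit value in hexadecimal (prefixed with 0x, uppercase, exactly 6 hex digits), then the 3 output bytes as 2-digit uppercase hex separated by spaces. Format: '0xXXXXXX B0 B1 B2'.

Answer: 0x75E900 75 E9 00

Derivation:
Sextets: d=29, e=30, k=36, A=0
24-bit: (29<<18) | (30<<12) | (36<<6) | 0
      = 0x740000 | 0x01E000 | 0x000900 | 0x000000
      = 0x75E900
Bytes: (v>>16)&0xFF=75, (v>>8)&0xFF=E9, v&0xFF=00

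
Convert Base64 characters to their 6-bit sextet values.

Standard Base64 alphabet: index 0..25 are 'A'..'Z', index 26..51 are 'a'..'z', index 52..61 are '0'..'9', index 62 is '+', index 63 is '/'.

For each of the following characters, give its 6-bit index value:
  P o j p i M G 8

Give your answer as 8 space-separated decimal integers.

Answer: 15 40 35 41 34 12 6 60

Derivation:
'P': A..Z range, ord('P') − ord('A') = 15
'o': a..z range, 26 + ord('o') − ord('a') = 40
'j': a..z range, 26 + ord('j') − ord('a') = 35
'p': a..z range, 26 + ord('p') − ord('a') = 41
'i': a..z range, 26 + ord('i') − ord('a') = 34
'M': A..Z range, ord('M') − ord('A') = 12
'G': A..Z range, ord('G') − ord('A') = 6
'8': 0..9 range, 52 + ord('8') − ord('0') = 60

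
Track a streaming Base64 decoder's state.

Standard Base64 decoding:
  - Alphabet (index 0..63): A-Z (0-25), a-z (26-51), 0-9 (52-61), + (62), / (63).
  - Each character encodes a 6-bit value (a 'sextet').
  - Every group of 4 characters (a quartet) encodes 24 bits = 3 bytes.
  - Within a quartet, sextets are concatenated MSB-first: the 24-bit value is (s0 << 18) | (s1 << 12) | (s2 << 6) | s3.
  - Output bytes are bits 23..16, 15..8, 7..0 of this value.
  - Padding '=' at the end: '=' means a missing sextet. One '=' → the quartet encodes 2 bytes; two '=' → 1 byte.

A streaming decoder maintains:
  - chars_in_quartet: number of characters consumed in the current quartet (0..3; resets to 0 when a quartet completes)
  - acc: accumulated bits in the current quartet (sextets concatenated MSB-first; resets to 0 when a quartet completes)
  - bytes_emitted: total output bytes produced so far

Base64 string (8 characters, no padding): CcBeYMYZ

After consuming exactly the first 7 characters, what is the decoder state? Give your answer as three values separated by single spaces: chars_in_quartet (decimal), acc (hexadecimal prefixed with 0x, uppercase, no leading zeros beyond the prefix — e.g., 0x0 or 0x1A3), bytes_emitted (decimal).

After char 0 ('C'=2): chars_in_quartet=1 acc=0x2 bytes_emitted=0
After char 1 ('c'=28): chars_in_quartet=2 acc=0x9C bytes_emitted=0
After char 2 ('B'=1): chars_in_quartet=3 acc=0x2701 bytes_emitted=0
After char 3 ('e'=30): chars_in_quartet=4 acc=0x9C05E -> emit 09 C0 5E, reset; bytes_emitted=3
After char 4 ('Y'=24): chars_in_quartet=1 acc=0x18 bytes_emitted=3
After char 5 ('M'=12): chars_in_quartet=2 acc=0x60C bytes_emitted=3
After char 6 ('Y'=24): chars_in_quartet=3 acc=0x18318 bytes_emitted=3

Answer: 3 0x18318 3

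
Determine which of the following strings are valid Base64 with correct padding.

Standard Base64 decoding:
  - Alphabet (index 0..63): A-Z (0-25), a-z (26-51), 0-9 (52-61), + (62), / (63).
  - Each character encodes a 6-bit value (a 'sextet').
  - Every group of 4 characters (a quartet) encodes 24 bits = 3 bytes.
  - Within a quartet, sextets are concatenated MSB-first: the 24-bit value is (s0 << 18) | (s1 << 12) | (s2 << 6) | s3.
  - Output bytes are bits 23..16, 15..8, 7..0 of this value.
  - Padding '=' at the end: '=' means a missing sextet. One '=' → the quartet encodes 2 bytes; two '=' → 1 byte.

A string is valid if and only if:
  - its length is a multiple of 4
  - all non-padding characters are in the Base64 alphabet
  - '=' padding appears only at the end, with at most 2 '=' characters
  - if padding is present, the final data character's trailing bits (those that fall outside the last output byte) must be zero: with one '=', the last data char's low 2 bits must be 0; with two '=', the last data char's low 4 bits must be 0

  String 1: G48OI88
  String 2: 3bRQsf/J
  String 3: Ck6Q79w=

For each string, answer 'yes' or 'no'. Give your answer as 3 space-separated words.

Answer: no yes yes

Derivation:
String 1: 'G48OI88' → invalid (len=7 not mult of 4)
String 2: '3bRQsf/J' → valid
String 3: 'Ck6Q79w=' → valid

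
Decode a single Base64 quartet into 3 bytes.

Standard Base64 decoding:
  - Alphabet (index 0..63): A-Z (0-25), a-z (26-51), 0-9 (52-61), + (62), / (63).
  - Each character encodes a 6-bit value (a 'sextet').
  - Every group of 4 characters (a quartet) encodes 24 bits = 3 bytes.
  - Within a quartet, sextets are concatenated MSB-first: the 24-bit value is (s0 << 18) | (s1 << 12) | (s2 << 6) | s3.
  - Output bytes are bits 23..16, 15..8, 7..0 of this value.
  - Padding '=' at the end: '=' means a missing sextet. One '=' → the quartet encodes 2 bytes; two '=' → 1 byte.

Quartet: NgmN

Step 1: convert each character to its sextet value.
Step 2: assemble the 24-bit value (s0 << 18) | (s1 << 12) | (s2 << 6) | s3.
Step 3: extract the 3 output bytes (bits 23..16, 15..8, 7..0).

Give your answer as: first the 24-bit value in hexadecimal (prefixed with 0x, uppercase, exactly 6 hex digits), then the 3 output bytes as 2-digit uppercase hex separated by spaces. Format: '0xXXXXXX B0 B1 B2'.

Sextets: N=13, g=32, m=38, N=13
24-bit: (13<<18) | (32<<12) | (38<<6) | 13
      = 0x340000 | 0x020000 | 0x000980 | 0x00000D
      = 0x36098D
Bytes: (v>>16)&0xFF=36, (v>>8)&0xFF=09, v&0xFF=8D

Answer: 0x36098D 36 09 8D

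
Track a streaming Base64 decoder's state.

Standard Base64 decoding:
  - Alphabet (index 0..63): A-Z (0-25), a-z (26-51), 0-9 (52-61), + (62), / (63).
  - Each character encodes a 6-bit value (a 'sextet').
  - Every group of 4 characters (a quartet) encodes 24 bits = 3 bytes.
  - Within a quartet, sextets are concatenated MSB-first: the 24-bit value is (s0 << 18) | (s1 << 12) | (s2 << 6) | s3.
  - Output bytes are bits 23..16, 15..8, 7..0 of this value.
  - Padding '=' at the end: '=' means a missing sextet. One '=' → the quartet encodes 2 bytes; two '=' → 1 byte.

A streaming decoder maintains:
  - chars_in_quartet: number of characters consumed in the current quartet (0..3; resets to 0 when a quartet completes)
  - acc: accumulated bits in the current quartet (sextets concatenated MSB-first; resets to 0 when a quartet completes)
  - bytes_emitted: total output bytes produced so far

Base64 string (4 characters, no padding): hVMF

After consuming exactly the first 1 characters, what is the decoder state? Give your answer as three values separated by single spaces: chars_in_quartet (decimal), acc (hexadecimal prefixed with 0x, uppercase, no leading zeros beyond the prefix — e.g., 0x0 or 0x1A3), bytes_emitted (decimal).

After char 0 ('h'=33): chars_in_quartet=1 acc=0x21 bytes_emitted=0

Answer: 1 0x21 0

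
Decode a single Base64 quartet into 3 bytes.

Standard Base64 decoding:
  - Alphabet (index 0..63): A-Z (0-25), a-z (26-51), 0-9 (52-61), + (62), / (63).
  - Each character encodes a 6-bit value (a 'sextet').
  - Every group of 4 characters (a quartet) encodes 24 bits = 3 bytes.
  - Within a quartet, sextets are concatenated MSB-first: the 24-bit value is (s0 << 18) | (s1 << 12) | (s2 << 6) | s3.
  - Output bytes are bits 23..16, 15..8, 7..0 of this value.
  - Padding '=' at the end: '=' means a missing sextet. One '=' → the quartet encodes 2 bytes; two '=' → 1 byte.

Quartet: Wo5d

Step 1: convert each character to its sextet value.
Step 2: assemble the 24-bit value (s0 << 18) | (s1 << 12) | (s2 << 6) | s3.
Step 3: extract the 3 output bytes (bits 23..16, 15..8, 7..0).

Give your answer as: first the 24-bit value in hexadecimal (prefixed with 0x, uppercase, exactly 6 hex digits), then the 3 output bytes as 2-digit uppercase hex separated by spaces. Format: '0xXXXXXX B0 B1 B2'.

Answer: 0x5A8E5D 5A 8E 5D

Derivation:
Sextets: W=22, o=40, 5=57, d=29
24-bit: (22<<18) | (40<<12) | (57<<6) | 29
      = 0x580000 | 0x028000 | 0x000E40 | 0x00001D
      = 0x5A8E5D
Bytes: (v>>16)&0xFF=5A, (v>>8)&0xFF=8E, v&0xFF=5D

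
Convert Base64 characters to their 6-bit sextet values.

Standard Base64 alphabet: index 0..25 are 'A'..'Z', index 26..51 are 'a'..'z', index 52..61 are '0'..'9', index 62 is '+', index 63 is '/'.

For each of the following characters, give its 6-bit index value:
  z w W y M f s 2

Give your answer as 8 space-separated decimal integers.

'z': a..z range, 26 + ord('z') − ord('a') = 51
'w': a..z range, 26 + ord('w') − ord('a') = 48
'W': A..Z range, ord('W') − ord('A') = 22
'y': a..z range, 26 + ord('y') − ord('a') = 50
'M': A..Z range, ord('M') − ord('A') = 12
'f': a..z range, 26 + ord('f') − ord('a') = 31
's': a..z range, 26 + ord('s') − ord('a') = 44
'2': 0..9 range, 52 + ord('2') − ord('0') = 54

Answer: 51 48 22 50 12 31 44 54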